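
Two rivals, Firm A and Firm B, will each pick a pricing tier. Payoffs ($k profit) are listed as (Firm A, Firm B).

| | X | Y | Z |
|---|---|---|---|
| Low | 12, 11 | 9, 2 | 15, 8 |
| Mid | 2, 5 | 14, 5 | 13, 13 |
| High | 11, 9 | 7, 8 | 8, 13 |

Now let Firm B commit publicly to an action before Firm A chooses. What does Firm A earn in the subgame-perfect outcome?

12

Backward induction with Firm B moving first.
- X: BR = Low, leader payoff 11.
- Y: BR = Mid, leader payoff 5.
- Z: BR = Low, leader payoff 8.
Among 11, 5, 8, the best is 11 at X. Subgame-perfect outcome: (Low, X) with payoffs (12, 11).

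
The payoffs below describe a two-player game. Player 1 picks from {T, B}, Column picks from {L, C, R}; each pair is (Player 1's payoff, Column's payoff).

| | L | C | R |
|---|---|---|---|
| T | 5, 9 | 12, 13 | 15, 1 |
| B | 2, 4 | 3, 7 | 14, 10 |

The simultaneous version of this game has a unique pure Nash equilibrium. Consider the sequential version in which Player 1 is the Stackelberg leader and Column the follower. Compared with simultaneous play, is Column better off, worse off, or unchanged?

Column best-responds to each possible Player 1 move:
- T: BR = C, leader payoff 12.
- B: BR = R, leader payoff 14.
Player 1's induced payoffs are 12, 14, so Player 1 commits to B. Subgame-perfect outcome: (B, R) with payoffs (14, 10).
Now find the simultaneous Nash equilibrium.
Player 1's best replies: L→T; C→T; R→T.
Column's best replies: T→C; B→R.
The unique mutual best reply is (T, C), giving (12, 13).
Column earns 10 sequentially versus 13 at the Nash outcome: worse off.

worse off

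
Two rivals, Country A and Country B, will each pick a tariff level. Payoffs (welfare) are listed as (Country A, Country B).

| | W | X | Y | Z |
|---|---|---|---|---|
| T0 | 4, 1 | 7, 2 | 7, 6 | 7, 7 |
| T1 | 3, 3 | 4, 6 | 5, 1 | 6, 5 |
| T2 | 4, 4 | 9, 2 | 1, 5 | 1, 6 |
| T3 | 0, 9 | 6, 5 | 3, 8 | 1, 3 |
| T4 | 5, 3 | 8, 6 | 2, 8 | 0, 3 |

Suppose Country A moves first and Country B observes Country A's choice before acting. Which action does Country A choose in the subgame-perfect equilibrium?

T0

Backward induction with Country A moving first.
- T0: Country B compares 1, 2, 6, 7 and picks Z; Country A would get 7.
- T1: Country B compares 3, 6, 1, 5 and picks X; Country A would get 4.
- T2: Country B compares 4, 2, 5, 6 and picks Z; Country A would get 1.
- T3: Country B compares 9, 5, 8, 3 and picks W; Country A would get 0.
- T4: Country B compares 3, 6, 8, 3 and picks Y; Country A would get 2.
Among 7, 4, 1, 0, 2, the best is 7 at T0. Subgame-perfect outcome: (T0, Z) with payoffs (7, 7).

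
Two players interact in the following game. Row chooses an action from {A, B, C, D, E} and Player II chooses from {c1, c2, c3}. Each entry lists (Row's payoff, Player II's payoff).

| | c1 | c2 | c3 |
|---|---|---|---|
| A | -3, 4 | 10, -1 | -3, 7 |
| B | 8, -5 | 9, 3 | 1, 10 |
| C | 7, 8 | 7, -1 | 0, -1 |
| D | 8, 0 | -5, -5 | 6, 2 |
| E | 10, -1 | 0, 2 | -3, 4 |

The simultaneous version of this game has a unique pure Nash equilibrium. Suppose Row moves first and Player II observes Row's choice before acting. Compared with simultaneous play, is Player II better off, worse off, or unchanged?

better off

Solve by backward induction (Row leads).
- A: BR = c3, leader payoff -3.
- B: BR = c3, leader payoff 1.
- C: BR = c1, leader payoff 7.
- D: BR = c3, leader payoff 6.
- E: BR = c3, leader payoff -3.
Among -3, 1, 7, 6, -3, the best is 7 at C. Subgame-perfect outcome: (C, c1) with payoffs (7, 8).
For the simultaneous game, intersect best replies.
Row's best replies: c1→E; c2→A; c3→D.
Player II's best replies: A→c3; B→c3; C→c1; D→c3; E→c3.
Only (D, c3) has each player best-responding; Nash payoffs (6, 2).
Player II earns 8 sequentially versus 2 at the Nash outcome: better off.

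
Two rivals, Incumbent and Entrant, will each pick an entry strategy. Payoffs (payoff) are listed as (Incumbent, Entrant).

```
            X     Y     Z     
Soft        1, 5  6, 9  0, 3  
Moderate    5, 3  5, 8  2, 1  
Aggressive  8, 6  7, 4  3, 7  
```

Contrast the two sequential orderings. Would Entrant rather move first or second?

second

If Incumbent leads: Entrant's best replies are Soft→Y, Moderate→Y, Aggressive→Z; Incumbent's induced payoffs 6, 5, 3; outcome (Soft, Y), payoffs (6, 9).
If Entrant leads: Incumbent's best replies are X→Aggressive, Y→Aggressive, Z→Aggressive; Entrant's induced payoffs 6, 4, 7; outcome (Aggressive, Z), payoffs (3, 7).
Entrant gets 7 moving first and 9 moving second, so Entrant prefers to move second.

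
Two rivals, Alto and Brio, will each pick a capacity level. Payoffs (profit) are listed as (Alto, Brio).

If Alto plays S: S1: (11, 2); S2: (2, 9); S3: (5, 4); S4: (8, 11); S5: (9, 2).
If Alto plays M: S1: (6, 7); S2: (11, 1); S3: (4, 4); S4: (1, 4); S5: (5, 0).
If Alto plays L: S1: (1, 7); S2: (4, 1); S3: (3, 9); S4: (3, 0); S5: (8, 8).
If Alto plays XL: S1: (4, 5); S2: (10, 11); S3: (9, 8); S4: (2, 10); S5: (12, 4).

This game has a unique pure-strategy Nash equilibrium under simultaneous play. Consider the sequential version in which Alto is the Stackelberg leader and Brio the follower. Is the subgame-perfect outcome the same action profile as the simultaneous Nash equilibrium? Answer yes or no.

Solve by backward induction (Alto leads).
- S: Brio compares 2, 9, 4, 11, 2 and picks S4; Alto would get 8.
- M: Brio compares 7, 1, 4, 4, 0 and picks S1; Alto would get 6.
- L: Brio compares 7, 1, 9, 0, 8 and picks S3; Alto would get 3.
- XL: Brio compares 5, 11, 8, 10, 4 and picks S2; Alto would get 10.
Among 8, 6, 3, 10, the best is 10 at XL. Subgame-perfect outcome: (XL, S2) with payoffs (10, 11).
Under simultaneous play:
Alto's best replies: S1→S; S2→M; S3→XL; S4→S; S5→XL.
Brio's best replies: S→S4; M→S1; L→S3; XL→S2.
The unique mutual best reply is (S, S4), giving (8, 11).
Sequential outcome (XL, S2) differs from the Nash profile (S, S4).

no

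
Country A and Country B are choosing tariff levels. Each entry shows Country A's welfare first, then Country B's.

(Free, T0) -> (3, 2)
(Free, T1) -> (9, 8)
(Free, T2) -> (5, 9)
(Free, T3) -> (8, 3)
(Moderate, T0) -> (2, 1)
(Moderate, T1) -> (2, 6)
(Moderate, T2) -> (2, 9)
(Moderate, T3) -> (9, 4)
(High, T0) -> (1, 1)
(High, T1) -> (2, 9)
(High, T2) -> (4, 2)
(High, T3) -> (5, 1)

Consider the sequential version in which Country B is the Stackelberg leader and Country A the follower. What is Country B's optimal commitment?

T2

Work backward from Country A's decision.
- T0: BR = Free, leader payoff 2.
- T1: BR = Free, leader payoff 8.
- T2: BR = Free, leader payoff 9.
- T3: BR = Moderate, leader payoff 4.
Maximizing over 2, 8, 9, 4, Country B chooses T2. Subgame-perfect outcome: (Free, T2) with payoffs (5, 9).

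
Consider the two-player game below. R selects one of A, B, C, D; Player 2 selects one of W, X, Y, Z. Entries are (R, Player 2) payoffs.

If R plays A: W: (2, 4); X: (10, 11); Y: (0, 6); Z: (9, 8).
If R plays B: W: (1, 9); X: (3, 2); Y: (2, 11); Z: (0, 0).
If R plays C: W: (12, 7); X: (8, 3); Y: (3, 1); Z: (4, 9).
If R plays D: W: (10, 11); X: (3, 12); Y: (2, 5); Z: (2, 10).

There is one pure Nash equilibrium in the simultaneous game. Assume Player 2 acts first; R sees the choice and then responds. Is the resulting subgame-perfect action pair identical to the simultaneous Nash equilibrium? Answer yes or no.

yes

Backward induction with Player 2 moving first.
- W → R plays C (best of 2, 1, 12, 10); Player 2 gets 7.
- X → R plays A (best of 10, 3, 8, 3); Player 2 gets 11.
- Y → R plays C (best of 0, 2, 3, 2); Player 2 gets 1.
- Z → R plays A (best of 9, 0, 4, 2); Player 2 gets 8.
Among 7, 11, 1, 8, the best is 11 at X. Subgame-perfect outcome: (A, X) with payoffs (10, 11).
For the simultaneous game, intersect best replies.
R's best replies: W→C; X→A; Y→C; Z→A.
Player 2's best replies: A→X; B→Y; C→Z; D→X.
Only (A, X) has each player best-responding; Nash payoffs (10, 11).
Sequential outcome (A, X) coincides with the Nash profile (A, X).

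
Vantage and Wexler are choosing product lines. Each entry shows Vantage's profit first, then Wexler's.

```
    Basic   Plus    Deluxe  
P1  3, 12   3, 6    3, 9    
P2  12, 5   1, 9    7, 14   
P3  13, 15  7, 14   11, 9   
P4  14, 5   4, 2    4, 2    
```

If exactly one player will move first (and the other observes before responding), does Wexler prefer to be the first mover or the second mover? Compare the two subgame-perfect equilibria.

If Vantage leads: Wexler's best replies are P1→Basic, P2→Deluxe, P3→Basic, P4→Basic; Vantage's induced payoffs 3, 7, 13, 14; outcome (P4, Basic), payoffs (14, 5).
If Wexler leads: Vantage's best replies are Basic→P4, Plus→P3, Deluxe→P3; Wexler's induced payoffs 5, 14, 9; outcome (P3, Plus), payoffs (7, 14).
Wexler gets 14 moving first and 5 moving second, so Wexler prefers to move first.

first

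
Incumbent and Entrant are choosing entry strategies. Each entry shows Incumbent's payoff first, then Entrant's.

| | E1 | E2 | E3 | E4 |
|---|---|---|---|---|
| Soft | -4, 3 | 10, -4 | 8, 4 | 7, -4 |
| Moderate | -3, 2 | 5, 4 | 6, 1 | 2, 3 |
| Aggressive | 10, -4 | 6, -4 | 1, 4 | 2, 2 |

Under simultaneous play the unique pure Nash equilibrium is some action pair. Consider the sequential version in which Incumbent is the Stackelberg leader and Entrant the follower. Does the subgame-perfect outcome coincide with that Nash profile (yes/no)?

Work backward from Entrant's decision.
- Soft → Entrant plays E3 (best of 3, -4, 4, -4); Incumbent gets 8.
- Moderate → Entrant plays E2 (best of 2, 4, 1, 3); Incumbent gets 5.
- Aggressive → Entrant plays E3 (best of -4, -4, 4, 2); Incumbent gets 1.
Incumbent's induced payoffs are 8, 5, 1, so Incumbent commits to Soft. Subgame-perfect outcome: (Soft, E3) with payoffs (8, 4).
Under simultaneous play:
Incumbent's best replies: E1→Aggressive; E2→Soft; E3→Soft; E4→Soft.
Entrant's best replies: Soft→E3; Moderate→E2; Aggressive→E3.
The unique mutual best reply is (Soft, E3), giving (8, 4).
Sequential outcome (Soft, E3) coincides with the Nash profile (Soft, E3).

yes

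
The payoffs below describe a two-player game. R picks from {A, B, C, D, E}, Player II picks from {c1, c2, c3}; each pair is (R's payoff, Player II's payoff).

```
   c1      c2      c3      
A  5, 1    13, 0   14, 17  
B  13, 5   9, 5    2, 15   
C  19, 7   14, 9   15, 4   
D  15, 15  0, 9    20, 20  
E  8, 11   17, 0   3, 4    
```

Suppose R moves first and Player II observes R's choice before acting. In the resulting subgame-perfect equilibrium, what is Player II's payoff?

Player II best-responds to each possible R move:
- A: BR = c3, leader payoff 14.
- B: BR = c3, leader payoff 2.
- C: BR = c2, leader payoff 14.
- D: BR = c3, leader payoff 20.
- E: BR = c1, leader payoff 8.
Maximizing over 14, 2, 14, 20, 8, R chooses D. Subgame-perfect outcome: (D, c3) with payoffs (20, 20).

20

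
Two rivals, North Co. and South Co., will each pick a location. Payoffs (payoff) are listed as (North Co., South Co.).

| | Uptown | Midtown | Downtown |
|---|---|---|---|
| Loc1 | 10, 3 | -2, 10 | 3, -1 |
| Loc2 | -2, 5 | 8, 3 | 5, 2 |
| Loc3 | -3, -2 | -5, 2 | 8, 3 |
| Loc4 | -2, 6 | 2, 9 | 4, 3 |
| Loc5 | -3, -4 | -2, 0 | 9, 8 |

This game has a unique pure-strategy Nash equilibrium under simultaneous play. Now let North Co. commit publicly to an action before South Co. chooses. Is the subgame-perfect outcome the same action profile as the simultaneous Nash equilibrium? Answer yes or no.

Solve by backward induction (North Co. leads).
- Loc1: BR = Midtown, leader payoff -2.
- Loc2: BR = Uptown, leader payoff -2.
- Loc3: BR = Downtown, leader payoff 8.
- Loc4: BR = Midtown, leader payoff 2.
- Loc5: BR = Downtown, leader payoff 9.
Maximizing over -2, -2, 8, 2, 9, North Co. chooses Loc5. Subgame-perfect outcome: (Loc5, Downtown) with payoffs (9, 8).
Now find the simultaneous Nash equilibrium.
North Co.'s best replies: Uptown→Loc1; Midtown→Loc2; Downtown→Loc5.
South Co.'s best replies: Loc1→Midtown; Loc2→Uptown; Loc3→Downtown; Loc4→Midtown; Loc5→Downtown.
The unique mutual best reply is (Loc5, Downtown), giving (9, 8).
Sequential outcome (Loc5, Downtown) coincides with the Nash profile (Loc5, Downtown).

yes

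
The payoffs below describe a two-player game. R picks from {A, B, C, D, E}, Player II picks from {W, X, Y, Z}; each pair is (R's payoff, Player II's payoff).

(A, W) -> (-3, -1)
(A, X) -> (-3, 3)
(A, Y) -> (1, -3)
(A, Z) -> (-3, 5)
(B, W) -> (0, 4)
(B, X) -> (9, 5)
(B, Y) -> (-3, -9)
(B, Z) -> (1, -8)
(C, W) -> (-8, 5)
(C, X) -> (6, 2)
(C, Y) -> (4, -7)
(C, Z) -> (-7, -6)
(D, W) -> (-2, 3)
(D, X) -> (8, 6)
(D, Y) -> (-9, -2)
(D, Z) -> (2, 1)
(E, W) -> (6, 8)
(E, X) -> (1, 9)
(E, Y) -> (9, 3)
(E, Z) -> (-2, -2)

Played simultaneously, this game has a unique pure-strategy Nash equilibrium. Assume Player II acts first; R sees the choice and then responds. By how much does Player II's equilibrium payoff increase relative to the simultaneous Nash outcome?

3

Solve by backward induction (Player II leads).
- W: BR = E, leader payoff 8.
- X: BR = B, leader payoff 5.
- Y: BR = E, leader payoff 3.
- Z: BR = D, leader payoff 1.
Player II's induced payoffs are 8, 5, 3, 1, so Player II commits to W. Subgame-perfect outcome: (E, W) with payoffs (6, 8).
Now find the simultaneous Nash equilibrium.
R's best replies: W→E; X→B; Y→E; Z→D.
Player II's best replies: A→Z; B→X; C→W; D→X; E→X.
The unique mutual best reply is (B, X), giving (9, 5).
Player II's commitment gain: 8 − 5 = 3.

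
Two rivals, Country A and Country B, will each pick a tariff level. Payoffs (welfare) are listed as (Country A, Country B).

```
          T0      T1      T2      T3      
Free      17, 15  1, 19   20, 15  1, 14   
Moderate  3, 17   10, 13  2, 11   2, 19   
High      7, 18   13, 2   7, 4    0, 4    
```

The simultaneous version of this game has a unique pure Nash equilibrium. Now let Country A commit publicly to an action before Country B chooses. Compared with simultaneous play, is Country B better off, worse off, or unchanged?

Solve by backward induction (Country A leads).
- Free: BR = T1, leader payoff 1.
- Moderate: BR = T3, leader payoff 2.
- High: BR = T0, leader payoff 7.
Country A's induced payoffs are 1, 2, 7, so Country A commits to High. Subgame-perfect outcome: (High, T0) with payoffs (7, 18).
Under simultaneous play:
Country A's best replies: T0→Free; T1→High; T2→Free; T3→Moderate.
Country B's best replies: Free→T1; Moderate→T3; High→T0.
Only (Moderate, T3) has each player best-responding; Nash payoffs (2, 19).
Country B earns 18 sequentially versus 19 at the Nash outcome: worse off.

worse off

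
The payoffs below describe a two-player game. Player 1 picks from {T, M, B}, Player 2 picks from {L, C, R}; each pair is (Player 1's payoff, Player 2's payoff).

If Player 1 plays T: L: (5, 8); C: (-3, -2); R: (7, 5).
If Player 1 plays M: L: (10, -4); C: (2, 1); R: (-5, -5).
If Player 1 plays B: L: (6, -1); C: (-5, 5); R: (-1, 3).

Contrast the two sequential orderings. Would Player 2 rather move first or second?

second

If Player 1 leads: Player 2's best replies are T→L, M→C, B→C; Player 1's induced payoffs 5, 2, -5; outcome (T, L), payoffs (5, 8).
If Player 2 leads: Player 1's best replies are L→M, C→M, R→T; Player 2's induced payoffs -4, 1, 5; outcome (T, R), payoffs (7, 5).
Player 2 gets 5 moving first and 8 moving second, so Player 2 prefers to move second.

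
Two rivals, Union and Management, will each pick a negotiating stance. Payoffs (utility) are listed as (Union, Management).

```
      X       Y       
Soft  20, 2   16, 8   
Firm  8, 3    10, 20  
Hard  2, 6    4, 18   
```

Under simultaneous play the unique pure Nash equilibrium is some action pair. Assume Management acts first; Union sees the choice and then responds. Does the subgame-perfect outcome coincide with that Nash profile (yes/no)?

Backward induction with Management moving first.
- X: BR = Soft, leader payoff 2.
- Y: BR = Soft, leader payoff 8.
Maximizing over 2, 8, Management chooses Y. Subgame-perfect outcome: (Soft, Y) with payoffs (16, 8).
For the simultaneous game, intersect best replies.
Union's best replies: X→Soft; Y→Soft.
Management's best replies: Soft→Y; Firm→Y; Hard→Y.
The unique mutual best reply is (Soft, Y), giving (16, 8).
Sequential outcome (Soft, Y) coincides with the Nash profile (Soft, Y).

yes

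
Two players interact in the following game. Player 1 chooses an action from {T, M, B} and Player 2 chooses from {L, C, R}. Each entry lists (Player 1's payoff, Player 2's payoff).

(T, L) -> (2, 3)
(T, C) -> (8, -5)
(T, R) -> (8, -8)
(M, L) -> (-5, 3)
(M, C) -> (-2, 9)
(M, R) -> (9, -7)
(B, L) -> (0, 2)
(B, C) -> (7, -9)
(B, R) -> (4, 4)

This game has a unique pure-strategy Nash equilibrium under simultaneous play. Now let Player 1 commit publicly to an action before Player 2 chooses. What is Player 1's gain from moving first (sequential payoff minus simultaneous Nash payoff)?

Player 2 best-responds to each possible Player 1 move:
- T → Player 2 plays L (best of 3, -5, -8); Player 1 gets 2.
- M → Player 2 plays C (best of 3, 9, -7); Player 1 gets -2.
- B → Player 2 plays R (best of 2, -9, 4); Player 1 gets 4.
Player 1's induced payoffs are 2, -2, 4, so Player 1 commits to B. Subgame-perfect outcome: (B, R) with payoffs (4, 4).
Under simultaneous play:
Player 1's best replies: L→T; C→T; R→M.
Player 2's best replies: T→L; M→C; B→R.
Only (T, L) has each player best-responding; Nash payoffs (2, 3).
Player 1's commitment gain: 4 − 2 = 2.

2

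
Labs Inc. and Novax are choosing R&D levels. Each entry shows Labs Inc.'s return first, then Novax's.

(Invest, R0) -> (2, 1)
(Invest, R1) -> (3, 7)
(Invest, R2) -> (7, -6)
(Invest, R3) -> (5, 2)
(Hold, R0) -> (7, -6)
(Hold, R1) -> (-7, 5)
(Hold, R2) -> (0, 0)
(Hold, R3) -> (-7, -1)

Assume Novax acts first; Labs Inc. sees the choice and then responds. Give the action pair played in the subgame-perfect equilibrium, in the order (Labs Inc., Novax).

(Invest, R1)

Solve by backward induction (Novax leads).
- R0: BR = Hold, leader payoff -6.
- R1: BR = Invest, leader payoff 7.
- R2: BR = Invest, leader payoff -6.
- R3: BR = Invest, leader payoff 2.
Novax's induced payoffs are -6, 7, -6, 2, so Novax commits to R1. Subgame-perfect outcome: (Invest, R1) with payoffs (3, 7).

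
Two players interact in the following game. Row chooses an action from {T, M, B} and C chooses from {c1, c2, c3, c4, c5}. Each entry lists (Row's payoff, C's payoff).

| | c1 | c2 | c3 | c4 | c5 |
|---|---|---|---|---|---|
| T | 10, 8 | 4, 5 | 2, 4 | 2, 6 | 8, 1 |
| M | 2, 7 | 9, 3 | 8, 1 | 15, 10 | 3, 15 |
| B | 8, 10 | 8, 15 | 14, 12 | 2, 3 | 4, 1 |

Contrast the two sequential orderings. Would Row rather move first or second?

If Row leads: C's best replies are T→c1, M→c5, B→c2; Row's induced payoffs 10, 3, 8; outcome (T, c1), payoffs (10, 8).
If C leads: Row's best replies are c1→T, c2→M, c3→B, c4→M, c5→T; C's induced payoffs 8, 3, 12, 10, 1; outcome (B, c3), payoffs (14, 12).
Row gets 10 moving first and 14 moving second, so Row prefers to move second.

second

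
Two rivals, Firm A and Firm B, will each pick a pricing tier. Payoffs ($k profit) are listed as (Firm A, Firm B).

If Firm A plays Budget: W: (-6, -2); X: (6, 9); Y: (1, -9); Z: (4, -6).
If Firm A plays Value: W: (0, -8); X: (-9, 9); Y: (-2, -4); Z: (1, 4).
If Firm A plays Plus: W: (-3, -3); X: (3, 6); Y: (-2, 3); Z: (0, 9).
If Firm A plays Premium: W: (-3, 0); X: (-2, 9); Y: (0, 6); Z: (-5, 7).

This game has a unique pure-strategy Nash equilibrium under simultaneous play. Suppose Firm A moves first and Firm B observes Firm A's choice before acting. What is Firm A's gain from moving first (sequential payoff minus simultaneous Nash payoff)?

Solve by backward induction (Firm A leads).
- Budget → Firm B plays X (best of -2, 9, -9, -6); Firm A gets 6.
- Value → Firm B plays X (best of -8, 9, -4, 4); Firm A gets -9.
- Plus → Firm B plays Z (best of -3, 6, 3, 9); Firm A gets 0.
- Premium → Firm B plays X (best of 0, 9, 6, 7); Firm A gets -2.
Firm A's induced payoffs are 6, -9, 0, -2, so Firm A commits to Budget. Subgame-perfect outcome: (Budget, X) with payoffs (6, 9).
Now find the simultaneous Nash equilibrium.
Firm A's best replies: W→Value; X→Budget; Y→Budget; Z→Budget.
Firm B's best replies: Budget→X; Value→X; Plus→Z; Premium→X.
Only (Budget, X) has each player best-responding; Nash payoffs (6, 9).
Firm A's commitment gain: 6 − 6 = 0.

0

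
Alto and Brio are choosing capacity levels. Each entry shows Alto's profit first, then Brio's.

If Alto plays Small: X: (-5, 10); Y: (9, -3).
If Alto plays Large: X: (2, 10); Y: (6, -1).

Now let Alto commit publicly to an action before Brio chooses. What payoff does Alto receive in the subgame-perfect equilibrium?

Solve by backward induction (Alto leads).
- Small: BR = X, leader payoff -5.
- Large: BR = X, leader payoff 2.
Maximizing over -5, 2, Alto chooses Large. Subgame-perfect outcome: (Large, X) with payoffs (2, 10).

2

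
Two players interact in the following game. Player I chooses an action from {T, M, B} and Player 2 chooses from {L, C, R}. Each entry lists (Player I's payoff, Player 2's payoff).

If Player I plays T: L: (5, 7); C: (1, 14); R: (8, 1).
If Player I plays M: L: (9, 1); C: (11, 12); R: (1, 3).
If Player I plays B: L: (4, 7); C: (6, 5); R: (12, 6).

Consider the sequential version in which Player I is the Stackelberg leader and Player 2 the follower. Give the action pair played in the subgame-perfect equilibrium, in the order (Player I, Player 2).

(M, C)

Solve by backward induction (Player I leads).
- T: BR = C, leader payoff 1.
- M: BR = C, leader payoff 11.
- B: BR = L, leader payoff 4.
Among 1, 11, 4, the best is 11 at M. Subgame-perfect outcome: (M, C) with payoffs (11, 12).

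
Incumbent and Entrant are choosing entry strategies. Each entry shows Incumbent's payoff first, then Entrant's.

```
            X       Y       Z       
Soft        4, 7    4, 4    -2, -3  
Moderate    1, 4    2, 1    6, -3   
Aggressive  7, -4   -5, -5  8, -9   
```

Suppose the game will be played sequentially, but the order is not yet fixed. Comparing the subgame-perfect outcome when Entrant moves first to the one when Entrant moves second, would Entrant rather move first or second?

If Incumbent leads: Entrant's best replies are Soft→X, Moderate→X, Aggressive→X; Incumbent's induced payoffs 4, 1, 7; outcome (Aggressive, X), payoffs (7, -4).
If Entrant leads: Incumbent's best replies are X→Aggressive, Y→Soft, Z→Aggressive; Entrant's induced payoffs -4, 4, -9; outcome (Soft, Y), payoffs (4, 4).
Entrant gets 4 moving first and -4 moving second, so Entrant prefers to move first.

first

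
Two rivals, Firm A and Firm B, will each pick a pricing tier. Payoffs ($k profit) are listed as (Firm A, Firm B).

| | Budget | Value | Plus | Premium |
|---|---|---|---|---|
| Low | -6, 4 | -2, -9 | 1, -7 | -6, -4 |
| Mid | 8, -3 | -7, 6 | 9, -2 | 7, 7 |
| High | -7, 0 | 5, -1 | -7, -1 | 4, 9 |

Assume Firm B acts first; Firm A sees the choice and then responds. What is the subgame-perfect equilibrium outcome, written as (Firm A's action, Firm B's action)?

Work backward from Firm A's decision.
- Budget: BR = Mid, leader payoff -3.
- Value: BR = High, leader payoff -1.
- Plus: BR = Mid, leader payoff -2.
- Premium: BR = Mid, leader payoff 7.
Firm B's induced payoffs are -3, -1, -2, 7, so Firm B commits to Premium. Subgame-perfect outcome: (Mid, Premium) with payoffs (7, 7).

(Mid, Premium)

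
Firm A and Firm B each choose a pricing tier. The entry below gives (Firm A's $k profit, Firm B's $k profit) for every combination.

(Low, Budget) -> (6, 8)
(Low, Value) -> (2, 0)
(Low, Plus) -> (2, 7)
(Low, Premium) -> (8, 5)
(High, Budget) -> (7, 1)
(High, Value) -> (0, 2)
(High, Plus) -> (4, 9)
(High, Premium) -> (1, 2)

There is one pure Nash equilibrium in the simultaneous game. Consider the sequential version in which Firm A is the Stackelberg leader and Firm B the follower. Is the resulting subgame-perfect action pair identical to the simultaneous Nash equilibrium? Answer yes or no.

Solve by backward induction (Firm A leads).
- Low → Firm B plays Budget (best of 8, 0, 7, 5); Firm A gets 6.
- High → Firm B plays Plus (best of 1, 2, 9, 2); Firm A gets 4.
Maximizing over 6, 4, Firm A chooses Low. Subgame-perfect outcome: (Low, Budget) with payoffs (6, 8).
For the simultaneous game, intersect best replies.
Firm A's best replies: Budget→High; Value→Low; Plus→High; Premium→Low.
Firm B's best replies: Low→Budget; High→Plus.
The unique mutual best reply is (High, Plus), giving (4, 9).
Sequential outcome (Low, Budget) differs from the Nash profile (High, Plus).

no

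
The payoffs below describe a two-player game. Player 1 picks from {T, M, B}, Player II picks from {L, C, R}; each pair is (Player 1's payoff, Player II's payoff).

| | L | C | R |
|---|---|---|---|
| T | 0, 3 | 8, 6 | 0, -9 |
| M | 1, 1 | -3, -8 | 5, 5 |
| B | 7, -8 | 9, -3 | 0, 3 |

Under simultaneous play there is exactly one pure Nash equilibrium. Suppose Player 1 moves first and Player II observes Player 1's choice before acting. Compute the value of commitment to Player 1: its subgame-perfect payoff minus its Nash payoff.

Solve by backward induction (Player 1 leads).
- T → Player II plays C (best of 3, 6, -9); Player 1 gets 8.
- M → Player II plays R (best of 1, -8, 5); Player 1 gets 5.
- B → Player II plays R (best of -8, -3, 3); Player 1 gets 0.
Player 1's induced payoffs are 8, 5, 0, so Player 1 commits to T. Subgame-perfect outcome: (T, C) with payoffs (8, 6).
Under simultaneous play:
Player 1's best replies: L→B; C→B; R→M.
Player II's best replies: T→C; M→R; B→R.
Only (M, R) has each player best-responding; Nash payoffs (5, 5).
Player 1's commitment gain: 8 − 5 = 3.

3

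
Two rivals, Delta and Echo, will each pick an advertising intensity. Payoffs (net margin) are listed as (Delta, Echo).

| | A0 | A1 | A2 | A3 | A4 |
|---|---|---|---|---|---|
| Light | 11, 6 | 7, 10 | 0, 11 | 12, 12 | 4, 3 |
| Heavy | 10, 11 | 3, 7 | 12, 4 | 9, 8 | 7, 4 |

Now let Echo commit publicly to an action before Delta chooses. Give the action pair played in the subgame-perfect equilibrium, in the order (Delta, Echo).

Backward induction with Echo moving first.
- A0: Delta compares 11, 10 and picks Light; Echo would get 6.
- A1: Delta compares 7, 3 and picks Light; Echo would get 10.
- A2: Delta compares 0, 12 and picks Heavy; Echo would get 4.
- A3: Delta compares 12, 9 and picks Light; Echo would get 12.
- A4: Delta compares 4, 7 and picks Heavy; Echo would get 4.
Echo's induced payoffs are 6, 10, 4, 12, 4, so Echo commits to A3. Subgame-perfect outcome: (Light, A3) with payoffs (12, 12).

(Light, A3)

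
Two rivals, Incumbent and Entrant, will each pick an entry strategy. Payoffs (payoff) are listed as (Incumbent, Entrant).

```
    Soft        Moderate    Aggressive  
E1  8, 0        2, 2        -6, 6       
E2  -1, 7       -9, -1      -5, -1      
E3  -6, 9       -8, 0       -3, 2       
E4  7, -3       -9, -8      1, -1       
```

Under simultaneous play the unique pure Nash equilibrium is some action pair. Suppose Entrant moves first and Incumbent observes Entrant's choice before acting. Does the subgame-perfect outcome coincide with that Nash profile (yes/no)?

Work backward from Incumbent's decision.
- Soft: BR = E1, leader payoff 0.
- Moderate: BR = E1, leader payoff 2.
- Aggressive: BR = E4, leader payoff -1.
Among 0, 2, -1, the best is 2 at Moderate. Subgame-perfect outcome: (E1, Moderate) with payoffs (2, 2).
For the simultaneous game, intersect best replies.
Incumbent's best replies: Soft→E1; Moderate→E1; Aggressive→E4.
Entrant's best replies: E1→Aggressive; E2→Soft; E3→Soft; E4→Aggressive.
Only (E4, Aggressive) has each player best-responding; Nash payoffs (1, -1).
Sequential outcome (E1, Moderate) differs from the Nash profile (E4, Aggressive).

no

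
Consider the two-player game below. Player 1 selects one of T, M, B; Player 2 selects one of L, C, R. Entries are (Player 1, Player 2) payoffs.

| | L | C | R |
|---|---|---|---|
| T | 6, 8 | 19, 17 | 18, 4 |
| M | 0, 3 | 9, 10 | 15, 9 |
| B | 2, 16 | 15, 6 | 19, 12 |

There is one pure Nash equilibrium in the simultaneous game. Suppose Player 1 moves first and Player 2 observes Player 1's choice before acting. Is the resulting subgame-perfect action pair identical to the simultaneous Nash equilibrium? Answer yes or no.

Backward induction with Player 1 moving first.
- T → Player 2 plays C (best of 8, 17, 4); Player 1 gets 19.
- M → Player 2 plays C (best of 3, 10, 9); Player 1 gets 9.
- B → Player 2 plays L (best of 16, 6, 12); Player 1 gets 2.
Among 19, 9, 2, the best is 19 at T. Subgame-perfect outcome: (T, C) with payoffs (19, 17).
Now find the simultaneous Nash equilibrium.
Player 1's best replies: L→T; C→T; R→B.
Player 2's best replies: T→C; M→C; B→L.
Only (T, C) has each player best-responding; Nash payoffs (19, 17).
Sequential outcome (T, C) coincides with the Nash profile (T, C).

yes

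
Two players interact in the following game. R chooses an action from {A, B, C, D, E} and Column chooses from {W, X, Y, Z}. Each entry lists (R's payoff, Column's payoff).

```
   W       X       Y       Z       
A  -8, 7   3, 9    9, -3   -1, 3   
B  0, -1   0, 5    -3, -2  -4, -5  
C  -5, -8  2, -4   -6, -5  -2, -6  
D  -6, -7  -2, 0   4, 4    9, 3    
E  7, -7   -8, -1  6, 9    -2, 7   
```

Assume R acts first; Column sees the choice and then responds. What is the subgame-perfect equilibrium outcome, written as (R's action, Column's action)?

(E, Y)

Solve by backward induction (R leads).
- A: Column compares 7, 9, -3, 3 and picks X; R would get 3.
- B: Column compares -1, 5, -2, -5 and picks X; R would get 0.
- C: Column compares -8, -4, -5, -6 and picks X; R would get 2.
- D: Column compares -7, 0, 4, 3 and picks Y; R would get 4.
- E: Column compares -7, -1, 9, 7 and picks Y; R would get 6.
Maximizing over 3, 0, 2, 4, 6, R chooses E. Subgame-perfect outcome: (E, Y) with payoffs (6, 9).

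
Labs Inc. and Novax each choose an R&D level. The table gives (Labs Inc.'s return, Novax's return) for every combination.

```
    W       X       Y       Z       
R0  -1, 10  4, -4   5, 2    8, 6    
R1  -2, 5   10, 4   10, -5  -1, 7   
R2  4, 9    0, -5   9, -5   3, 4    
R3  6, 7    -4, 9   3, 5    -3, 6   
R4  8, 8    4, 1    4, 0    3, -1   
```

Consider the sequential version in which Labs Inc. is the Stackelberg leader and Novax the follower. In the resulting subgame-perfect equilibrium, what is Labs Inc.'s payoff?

Novax best-responds to each possible Labs Inc. move:
- R0: Novax compares 10, -4, 2, 6 and picks W; Labs Inc. would get -1.
- R1: Novax compares 5, 4, -5, 7 and picks Z; Labs Inc. would get -1.
- R2: Novax compares 9, -5, -5, 4 and picks W; Labs Inc. would get 4.
- R3: Novax compares 7, 9, 5, 6 and picks X; Labs Inc. would get -4.
- R4: Novax compares 8, 1, 0, -1 and picks W; Labs Inc. would get 8.
Labs Inc.'s induced payoffs are -1, -1, 4, -4, 8, so Labs Inc. commits to R4. Subgame-perfect outcome: (R4, W) with payoffs (8, 8).

8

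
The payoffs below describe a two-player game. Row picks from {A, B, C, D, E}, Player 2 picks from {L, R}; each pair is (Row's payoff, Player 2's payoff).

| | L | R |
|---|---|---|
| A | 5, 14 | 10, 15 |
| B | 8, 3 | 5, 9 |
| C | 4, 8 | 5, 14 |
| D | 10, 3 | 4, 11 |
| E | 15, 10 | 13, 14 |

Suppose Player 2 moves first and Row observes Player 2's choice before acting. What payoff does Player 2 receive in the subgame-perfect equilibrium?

Row best-responds to each possible Player 2 move:
- L → Row plays E (best of 5, 8, 4, 10, 15); Player 2 gets 10.
- R → Row plays E (best of 10, 5, 5, 4, 13); Player 2 gets 14.
Among 10, 14, the best is 14 at R. Subgame-perfect outcome: (E, R) with payoffs (13, 14).

14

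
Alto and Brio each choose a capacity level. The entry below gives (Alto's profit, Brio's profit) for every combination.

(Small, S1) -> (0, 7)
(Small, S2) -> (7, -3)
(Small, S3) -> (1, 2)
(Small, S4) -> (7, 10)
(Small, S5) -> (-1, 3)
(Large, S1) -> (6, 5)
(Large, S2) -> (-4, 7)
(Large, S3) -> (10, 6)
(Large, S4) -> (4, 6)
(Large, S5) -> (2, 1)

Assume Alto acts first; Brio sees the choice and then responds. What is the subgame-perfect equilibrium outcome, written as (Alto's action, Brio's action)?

Brio best-responds to each possible Alto move:
- Small: BR = S4, leader payoff 7.
- Large: BR = S2, leader payoff -4.
Among 7, -4, the best is 7 at Small. Subgame-perfect outcome: (Small, S4) with payoffs (7, 10).

(Small, S4)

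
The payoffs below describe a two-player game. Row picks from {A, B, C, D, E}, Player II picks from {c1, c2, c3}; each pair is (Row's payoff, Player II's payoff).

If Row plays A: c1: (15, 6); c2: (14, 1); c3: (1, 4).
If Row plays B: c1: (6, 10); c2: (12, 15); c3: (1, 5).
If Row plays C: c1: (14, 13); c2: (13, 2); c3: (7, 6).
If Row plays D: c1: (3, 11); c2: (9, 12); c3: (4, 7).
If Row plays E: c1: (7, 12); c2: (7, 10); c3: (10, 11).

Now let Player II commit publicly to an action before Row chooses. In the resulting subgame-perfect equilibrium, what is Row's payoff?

10

Work backward from Row's decision.
- c1: BR = A, leader payoff 6.
- c2: BR = A, leader payoff 1.
- c3: BR = E, leader payoff 11.
Maximizing over 6, 1, 11, Player II chooses c3. Subgame-perfect outcome: (E, c3) with payoffs (10, 11).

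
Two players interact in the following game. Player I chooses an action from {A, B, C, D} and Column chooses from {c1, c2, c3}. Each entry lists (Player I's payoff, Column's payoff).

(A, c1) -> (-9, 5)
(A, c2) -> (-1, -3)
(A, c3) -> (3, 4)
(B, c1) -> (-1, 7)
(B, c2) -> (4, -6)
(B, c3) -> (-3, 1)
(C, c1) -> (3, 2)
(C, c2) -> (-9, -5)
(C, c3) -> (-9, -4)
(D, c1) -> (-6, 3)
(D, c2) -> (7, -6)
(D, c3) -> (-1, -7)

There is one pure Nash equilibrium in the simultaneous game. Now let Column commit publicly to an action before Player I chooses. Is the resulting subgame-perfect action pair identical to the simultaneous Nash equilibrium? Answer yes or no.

no

Backward induction with Column moving first.
- c1: BR = C, leader payoff 2.
- c2: BR = D, leader payoff -6.
- c3: BR = A, leader payoff 4.
Maximizing over 2, -6, 4, Column chooses c3. Subgame-perfect outcome: (A, c3) with payoffs (3, 4).
Now find the simultaneous Nash equilibrium.
Player I's best replies: c1→C; c2→D; c3→A.
Column's best replies: A→c1; B→c1; C→c1; D→c1.
The unique mutual best reply is (C, c1), giving (3, 2).
Sequential outcome (A, c3) differs from the Nash profile (C, c1).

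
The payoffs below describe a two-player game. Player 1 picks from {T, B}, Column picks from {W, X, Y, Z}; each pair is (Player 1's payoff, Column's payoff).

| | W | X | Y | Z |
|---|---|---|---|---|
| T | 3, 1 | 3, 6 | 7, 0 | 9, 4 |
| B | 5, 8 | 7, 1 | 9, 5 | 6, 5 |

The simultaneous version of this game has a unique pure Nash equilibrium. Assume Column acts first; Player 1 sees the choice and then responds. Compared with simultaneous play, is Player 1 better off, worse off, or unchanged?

Work backward from Player 1's decision.
- W: Player 1 compares 3, 5 and picks B; Column would get 8.
- X: Player 1 compares 3, 7 and picks B; Column would get 1.
- Y: Player 1 compares 7, 9 and picks B; Column would get 5.
- Z: Player 1 compares 9, 6 and picks T; Column would get 4.
Among 8, 1, 5, 4, the best is 8 at W. Subgame-perfect outcome: (B, W) with payoffs (5, 8).
For the simultaneous game, intersect best replies.
Player 1's best replies: W→B; X→B; Y→B; Z→T.
Column's best replies: T→X; B→W.
The unique mutual best reply is (B, W), giving (5, 8).
Player 1 earns 5 sequentially versus 5 at the Nash outcome: unchanged.

unchanged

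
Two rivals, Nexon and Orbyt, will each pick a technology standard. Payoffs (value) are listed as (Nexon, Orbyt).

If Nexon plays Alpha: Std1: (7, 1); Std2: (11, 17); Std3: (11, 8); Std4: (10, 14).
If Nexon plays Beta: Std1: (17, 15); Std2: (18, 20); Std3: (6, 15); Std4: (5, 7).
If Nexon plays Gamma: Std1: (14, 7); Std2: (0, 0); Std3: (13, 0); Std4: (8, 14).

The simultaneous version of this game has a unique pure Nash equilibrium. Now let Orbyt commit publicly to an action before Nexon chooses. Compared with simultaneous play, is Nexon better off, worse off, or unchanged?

unchanged

Nexon best-responds to each possible Orbyt move:
- Std1: BR = Beta, leader payoff 15.
- Std2: BR = Beta, leader payoff 20.
- Std3: BR = Gamma, leader payoff 0.
- Std4: BR = Alpha, leader payoff 14.
Orbyt's induced payoffs are 15, 20, 0, 14, so Orbyt commits to Std2. Subgame-perfect outcome: (Beta, Std2) with payoffs (18, 20).
Now find the simultaneous Nash equilibrium.
Nexon's best replies: Std1→Beta; Std2→Beta; Std3→Gamma; Std4→Alpha.
Orbyt's best replies: Alpha→Std2; Beta→Std2; Gamma→Std4.
The unique mutual best reply is (Beta, Std2), giving (18, 20).
Nexon earns 18 sequentially versus 18 at the Nash outcome: unchanged.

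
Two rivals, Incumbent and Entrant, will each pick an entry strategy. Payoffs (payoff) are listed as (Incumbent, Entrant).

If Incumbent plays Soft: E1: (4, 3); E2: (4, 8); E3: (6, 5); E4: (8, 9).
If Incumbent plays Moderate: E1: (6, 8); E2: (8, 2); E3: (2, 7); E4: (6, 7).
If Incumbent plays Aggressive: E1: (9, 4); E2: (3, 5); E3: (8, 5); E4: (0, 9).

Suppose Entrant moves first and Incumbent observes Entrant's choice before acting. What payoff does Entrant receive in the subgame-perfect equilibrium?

Backward induction with Entrant moving first.
- E1: Incumbent compares 4, 6, 9 and picks Aggressive; Entrant would get 4.
- E2: Incumbent compares 4, 8, 3 and picks Moderate; Entrant would get 2.
- E3: Incumbent compares 6, 2, 8 and picks Aggressive; Entrant would get 5.
- E4: Incumbent compares 8, 6, 0 and picks Soft; Entrant would get 9.
Among 4, 2, 5, 9, the best is 9 at E4. Subgame-perfect outcome: (Soft, E4) with payoffs (8, 9).

9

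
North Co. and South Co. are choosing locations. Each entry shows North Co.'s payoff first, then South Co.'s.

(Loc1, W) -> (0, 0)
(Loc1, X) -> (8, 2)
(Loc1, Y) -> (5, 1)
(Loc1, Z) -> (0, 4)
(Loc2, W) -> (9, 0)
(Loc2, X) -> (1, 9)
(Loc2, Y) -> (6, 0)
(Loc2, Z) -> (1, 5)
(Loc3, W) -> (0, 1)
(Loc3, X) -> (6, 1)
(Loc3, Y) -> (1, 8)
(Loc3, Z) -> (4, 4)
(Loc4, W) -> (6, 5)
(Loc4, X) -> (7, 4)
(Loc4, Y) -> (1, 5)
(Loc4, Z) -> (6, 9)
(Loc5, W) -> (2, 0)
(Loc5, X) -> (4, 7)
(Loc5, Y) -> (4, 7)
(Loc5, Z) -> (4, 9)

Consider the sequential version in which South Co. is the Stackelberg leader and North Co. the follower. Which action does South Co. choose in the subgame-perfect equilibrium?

Z

Backward induction with South Co. moving first.
- W: North Co. compares 0, 9, 0, 6, 2 and picks Loc2; South Co. would get 0.
- X: North Co. compares 8, 1, 6, 7, 4 and picks Loc1; South Co. would get 2.
- Y: North Co. compares 5, 6, 1, 1, 4 and picks Loc2; South Co. would get 0.
- Z: North Co. compares 0, 1, 4, 6, 4 and picks Loc4; South Co. would get 9.
Maximizing over 0, 2, 0, 9, South Co. chooses Z. Subgame-perfect outcome: (Loc4, Z) with payoffs (6, 9).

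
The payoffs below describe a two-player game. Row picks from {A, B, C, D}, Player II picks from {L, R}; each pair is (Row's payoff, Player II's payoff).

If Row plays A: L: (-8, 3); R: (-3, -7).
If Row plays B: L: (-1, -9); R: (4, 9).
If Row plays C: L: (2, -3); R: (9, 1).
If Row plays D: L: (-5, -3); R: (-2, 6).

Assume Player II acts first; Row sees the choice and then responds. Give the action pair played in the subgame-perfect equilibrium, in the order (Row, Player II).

Solve by backward induction (Player II leads).
- L: BR = C, leader payoff -3.
- R: BR = C, leader payoff 1.
Player II's induced payoffs are -3, 1, so Player II commits to R. Subgame-perfect outcome: (C, R) with payoffs (9, 1).

(C, R)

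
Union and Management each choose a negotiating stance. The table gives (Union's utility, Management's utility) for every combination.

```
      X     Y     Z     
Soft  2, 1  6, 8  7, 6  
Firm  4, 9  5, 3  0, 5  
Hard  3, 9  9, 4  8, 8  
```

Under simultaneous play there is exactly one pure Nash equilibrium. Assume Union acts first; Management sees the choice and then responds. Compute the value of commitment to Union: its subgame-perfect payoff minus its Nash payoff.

Backward induction with Union moving first.
- Soft → Management plays Y (best of 1, 8, 6); Union gets 6.
- Firm → Management plays X (best of 9, 3, 5); Union gets 4.
- Hard → Management plays X (best of 9, 4, 8); Union gets 3.
Union's induced payoffs are 6, 4, 3, so Union commits to Soft. Subgame-perfect outcome: (Soft, Y) with payoffs (6, 8).
For the simultaneous game, intersect best replies.
Union's best replies: X→Firm; Y→Hard; Z→Hard.
Management's best replies: Soft→Y; Firm→X; Hard→X.
The unique mutual best reply is (Firm, X), giving (4, 9).
Union's commitment gain: 6 − 4 = 2.

2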